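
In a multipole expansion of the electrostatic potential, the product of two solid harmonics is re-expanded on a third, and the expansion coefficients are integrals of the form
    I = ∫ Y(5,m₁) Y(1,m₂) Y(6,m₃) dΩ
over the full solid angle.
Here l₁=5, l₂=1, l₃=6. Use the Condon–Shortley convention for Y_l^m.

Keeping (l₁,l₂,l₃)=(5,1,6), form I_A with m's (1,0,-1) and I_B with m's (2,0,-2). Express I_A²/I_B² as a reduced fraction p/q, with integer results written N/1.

35/32

l's match ⇒ only the (l;m) 3-j factors differ between A and B.
A: triangle coeff Δ(5,1,6) = 1/858; Σ_t [0,0]: t=0:+1/17280 = 1/17280; (3j)²=35/858 [(5 1 6; 1 0 -1)], sign=-1
B: triangle coeff Δ(5,1,6) = 1/858; Σ_t [0,0]: t=0:+1/30240 = 1/30240; (3j)²=16/429 [(5 1 6; 2 0 -2)], sign=+1
I_A²/I_B² = (35/858)/(16/429) = 35/32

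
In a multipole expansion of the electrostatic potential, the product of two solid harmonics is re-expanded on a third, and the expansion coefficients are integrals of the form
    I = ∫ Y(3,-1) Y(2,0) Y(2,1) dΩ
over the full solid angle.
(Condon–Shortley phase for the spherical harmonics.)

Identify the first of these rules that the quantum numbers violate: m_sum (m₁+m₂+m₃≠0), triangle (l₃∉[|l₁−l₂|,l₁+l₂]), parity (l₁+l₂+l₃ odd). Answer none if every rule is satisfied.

m₁+m₂+m₃ = -1 + 0 + 1 = 0  ✓
triangle: |3−2|=1 ≤ l₃=2 ≤ 3+2=5  ✓
parity: l₁+l₂+l₃ = 7 is odd  ✗

parity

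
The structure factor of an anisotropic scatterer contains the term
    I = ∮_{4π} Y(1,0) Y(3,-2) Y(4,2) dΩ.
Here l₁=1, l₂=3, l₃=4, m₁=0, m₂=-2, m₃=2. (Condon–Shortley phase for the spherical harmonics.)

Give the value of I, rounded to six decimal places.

Rules hold: Σm=0, L=8 even, 2≤4≤4.
N = 3·7·9 = 189
Δ = 0!·2!·6!/9! = 1/252
Racah Σ t=0..0: t=0:+1/36 = 1/36
⇒ 3j(1 3 4; 0 0 0)² = 4/63, sgn +1
Racah Σ t=0..0: t=0:+1/120 = 1/120
⇒ 3j(1 3 4; 0 -2 2)² = 1/21, sgn +1
4πI² = N·(3j₀)²·(3jₘ)² = 4/7
I = +1·√(0.571429/4π) = 0.21324362

0.213244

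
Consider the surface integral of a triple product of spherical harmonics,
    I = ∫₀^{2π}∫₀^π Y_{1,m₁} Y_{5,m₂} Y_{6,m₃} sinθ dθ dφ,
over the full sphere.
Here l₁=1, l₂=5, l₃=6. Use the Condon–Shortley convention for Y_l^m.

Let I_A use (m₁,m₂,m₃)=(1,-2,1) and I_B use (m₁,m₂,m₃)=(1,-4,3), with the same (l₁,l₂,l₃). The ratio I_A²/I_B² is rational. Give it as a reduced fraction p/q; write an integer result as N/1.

Same 1,5,6: normalisation and zero-m 3j drop out of the ratio.
A: Δ: 0! 2! 10! / 13! → 1/858; sum: t=0:+1/60480 = 1/60480; 3j²(1 5 6; 1 -2 1) = Δ·Π!·Σ² = 5/429  (sign -1)
B: Δ: 0! 2! 10! / 13! → 1/858; sum: t=0:+1/725760 = 1/725760; 3j²(1 5 6; 1 -4 3) = Δ·Π!·Σ² = 1/286  (sign -1)
I_A²/I_B² = (5/429)/(1/286) = 10/3

10/3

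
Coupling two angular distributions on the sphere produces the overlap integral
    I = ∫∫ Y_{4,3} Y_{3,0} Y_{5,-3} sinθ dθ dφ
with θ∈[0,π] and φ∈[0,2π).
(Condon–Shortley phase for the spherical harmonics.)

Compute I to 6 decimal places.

Rules hold: Σm=0, L=12 even, 1≤5≤7.
N = 9·7·11 = 693
Δ = 2!·6!·4!/13! = 1/180180
Racah Σ t=0..2: t=0:+1/576 t=1:−1/144 t=2:+1/576 = -1/288
⇒ 3j(4 3 5; 0 0 0)² = 20/1001, sgn +1
Racah Σ t=0..1: t=0:+1/1440 t=1:−1/2880 = 1/2880
⇒ 3j(4 3 5; 3 0 -3)² = 7/715, sgn +1
4πI² = N·(3j₀)²·(3jₘ)² = 252/1859
I = +1·√(0.135557/4π) = 0.10386175

0.103862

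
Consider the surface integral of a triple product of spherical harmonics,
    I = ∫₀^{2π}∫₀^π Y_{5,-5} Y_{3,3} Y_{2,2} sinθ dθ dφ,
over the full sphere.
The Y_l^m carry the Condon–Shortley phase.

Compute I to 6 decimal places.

-0.347235

Rules hold: Σm=0, L=10 even, 2≤2≤8.
N = 11·7·5 = 385
Δ = 6!·4!·0!/11! = 1/2310
Racah Σ t=3..3: t=3:−1/144 = -1/144
⇒ 3j(5 3 2; 0 0 0)² = 10/231, sgn -1
Racah Σ t=6..6: t=6:+1/17280 = 1/17280
⇒ 3j(5 3 2; -5 3 2)² = 1/11, sgn +1
4πI² = N·(3j₀)²·(3jₘ)² = 50/33
I = -1·√(1.51515/4π) = -0.34723469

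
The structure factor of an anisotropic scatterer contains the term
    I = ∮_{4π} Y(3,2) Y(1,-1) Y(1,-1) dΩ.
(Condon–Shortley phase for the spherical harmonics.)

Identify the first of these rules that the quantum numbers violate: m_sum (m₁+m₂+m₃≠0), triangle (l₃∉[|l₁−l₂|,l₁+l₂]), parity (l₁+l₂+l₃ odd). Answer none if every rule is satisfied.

triangle

azimuthal sum: 2 − 1 − 1 = 0  ✓
2 ≤ 1 ≤ 4 (triangle on l)  ✗
L = 3 + 1 + 1 = 5 (odd)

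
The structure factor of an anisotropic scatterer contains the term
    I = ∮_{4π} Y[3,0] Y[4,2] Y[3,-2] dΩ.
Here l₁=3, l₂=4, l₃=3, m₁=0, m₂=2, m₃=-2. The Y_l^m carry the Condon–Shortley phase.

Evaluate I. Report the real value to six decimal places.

Checks pass: Σm=0; 10 even; l₃=3∈[1,7].
(2·3+1)(2·4+1)(2·3+1) = 441
Δ: 4! 2! 4! / 11! → 1/34650
sum: t=1:−1/72 t=2:+1/16 t=3:−1/72 = 5/144
3j²(3 4 3; 0 0 0) = Δ·Π!·Σ² = 2/77  (sign -1)
sum: t=2:+1/96 t=3:−1/72 = -1/288
3j²(3 4 3; 0 2 -2) = Δ·Π!·Σ² = 1/462  (sign +1)
combine: 4πI² = 441·2/77·1/462 = 3/121
take √, sign -1: I = -0.04441841

-0.044418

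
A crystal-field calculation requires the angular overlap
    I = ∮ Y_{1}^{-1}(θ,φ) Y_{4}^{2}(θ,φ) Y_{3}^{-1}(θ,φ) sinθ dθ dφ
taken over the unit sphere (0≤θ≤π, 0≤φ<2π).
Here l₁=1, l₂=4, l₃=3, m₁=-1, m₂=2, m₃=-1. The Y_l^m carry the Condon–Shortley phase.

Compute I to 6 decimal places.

m-sum 0 ✓  L=8 even ✓  3≤3≤5 ✓
Π(2lᵢ+1) = 3×9×7 = 189
triangle coeff Δ(1,4,3) = 1/252
Σ_t [1,1]: t=1:−1/36 = -1/36
(3j)²=4/63 [(1 4 3; 0 0 0)], sign=+1
Σ_t [2,2]: t=2:+1/96 = 1/96
(3j)²=5/84 [(1 4 3; -1 2 -1)], sign=+1
⇒ 4πI² = 5/7
I = (+1)√(5/7/(4π)) = 0.23841361

0.238414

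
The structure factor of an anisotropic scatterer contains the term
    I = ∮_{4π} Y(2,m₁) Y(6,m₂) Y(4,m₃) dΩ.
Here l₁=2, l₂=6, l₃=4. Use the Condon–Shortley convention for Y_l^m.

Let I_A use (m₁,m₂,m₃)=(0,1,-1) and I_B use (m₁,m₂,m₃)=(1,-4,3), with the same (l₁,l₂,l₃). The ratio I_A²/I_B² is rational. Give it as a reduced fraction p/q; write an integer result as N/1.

7/8

l's match ⇒ only the (l;m) 3-j factors differ between A and B.
A: triangle coeff Δ(2,6,4) = 1/6435; Σ_t [2,2]: t=2:+1/2880 = 1/2880; (3j)²=14/429 [(2 6 4; 0 1 -1)], sign=-1
B: triangle coeff Δ(2,6,4) = 1/6435; Σ_t [1,1]: t=1:−1/30240 = -1/30240; (3j)²=16/429 [(2 6 4; 1 -4 3)], sign=+1
I_A²/I_B² = (14/429)/(16/429) = 7/8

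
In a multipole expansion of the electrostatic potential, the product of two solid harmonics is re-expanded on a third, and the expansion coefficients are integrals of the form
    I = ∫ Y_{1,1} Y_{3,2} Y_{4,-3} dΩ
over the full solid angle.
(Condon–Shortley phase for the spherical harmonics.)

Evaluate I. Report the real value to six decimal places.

-0.282095

Rules hold: Σm=0, L=8 even, 2≤4≤4.
N = 3·7·9 = 189
Δ = 0!·2!·6!/9! = 1/252
Racah Σ t=0..0: t=0:+1/36 = 1/36
⇒ 3j(1 3 4; 0 0 0)² = 4/63, sgn +1
Racah Σ t=0..0: t=0:+1/240 = 1/240
⇒ 3j(1 3 4; 1 2 -3)² = 1/12, sgn -1
4πI² = N·(3j₀)²·(3jₘ)² = 1/1
I = -1·√(1/4π) = -0.28209479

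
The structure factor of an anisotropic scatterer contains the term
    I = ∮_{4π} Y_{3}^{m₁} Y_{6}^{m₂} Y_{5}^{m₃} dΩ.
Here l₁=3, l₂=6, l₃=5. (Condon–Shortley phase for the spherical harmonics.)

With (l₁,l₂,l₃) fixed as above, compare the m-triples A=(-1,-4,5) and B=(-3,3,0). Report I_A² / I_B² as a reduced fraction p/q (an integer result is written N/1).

l's match ⇒ only the (l;m) 3-j factors differ between A and B.
A: triangle coeff Δ(3,6,5) = 1/675675; Σ_t [2,2]: t=2:+1/322560 = 1/322560; (3j)²=18/1001 [(3 6 5; -1 -4 5)], sign=+1
B: triangle coeff Δ(3,6,5) = 1/675675; Σ_t [4,4]: t=4:+1/34560 = 1/34560; (3j)²=4/143 [(3 6 5; -3 3 0)], sign=-1
I_A²/I_B² = (18/1001)/(4/143) = 9/14

9/14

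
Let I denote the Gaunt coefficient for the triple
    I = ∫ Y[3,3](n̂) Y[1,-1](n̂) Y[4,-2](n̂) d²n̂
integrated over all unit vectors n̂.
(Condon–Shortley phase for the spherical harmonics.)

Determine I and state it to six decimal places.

m-sum 0 ✓  L=8 even ✓  2≤4≤4 ✓
Π(2lᵢ+1) = 7×3×9 = 189
triangle coeff Δ(3,1,4) = 1/252
Σ_t [0,0]: t=0:+1/36 = 1/36
(3j)²=4/63 [(3 1 4; 0 0 0)], sign=+1
Σ_t [0,0]: t=0:+1/1440 = 1/1440
(3j)²=1/252 [(3 1 4; 3 -1 -2)], sign=+1
⇒ 4πI² = 1/21
I = (+1)√(1/21/(4π)) = 0.06155813

0.061558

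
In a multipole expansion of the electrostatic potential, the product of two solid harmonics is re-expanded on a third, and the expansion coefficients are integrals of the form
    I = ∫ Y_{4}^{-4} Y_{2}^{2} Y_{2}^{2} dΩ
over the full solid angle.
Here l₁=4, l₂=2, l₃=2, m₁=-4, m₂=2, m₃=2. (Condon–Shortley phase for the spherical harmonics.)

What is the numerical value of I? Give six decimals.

0.337168

m-sum 0 ✓  L=8 even ✓  2≤2≤6 ✓
Π(2lᵢ+1) = 9×5×5 = 225
triangle coeff Δ(4,2,2) = 1/630
Σ_t [2,2]: t=2:+1/16 = 1/16
(3j)²=2/35 [(4 2 2; 0 0 0)], sign=+1
Σ_t [4,4]: t=4:+1/576 = 1/576
(3j)²=1/9 [(4 2 2; -4 2 2)], sign=+1
⇒ 4πI² = 10/7
I = (+1)√(10/7/(4π)) = 0.33716777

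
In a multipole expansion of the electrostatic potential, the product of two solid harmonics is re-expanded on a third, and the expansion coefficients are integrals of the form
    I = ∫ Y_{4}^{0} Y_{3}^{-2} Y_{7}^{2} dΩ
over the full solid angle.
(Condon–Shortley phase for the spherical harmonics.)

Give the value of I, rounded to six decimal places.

m-sum 0 ✓  L=14 even ✓  1≤7≤7 ✓
Π(2lᵢ+1) = 9×7×15 = 945
triangle coeff Δ(4,3,7) = 1/45045
Σ_t [0,0]: t=0:+1/20736 = 1/20736
(3j)²=35/1287 [(4 3 7; 0 0 0)], sign=-1
Σ_t [0,0]: t=0:+1/69120 = 1/69120
(3j)²=2/143 [(4 3 7; 0 -2 2)], sign=-1
⇒ 4πI² = 7350/20449
I = (+1)√(7350/20449/(4π)) = 0.16912301

0.169123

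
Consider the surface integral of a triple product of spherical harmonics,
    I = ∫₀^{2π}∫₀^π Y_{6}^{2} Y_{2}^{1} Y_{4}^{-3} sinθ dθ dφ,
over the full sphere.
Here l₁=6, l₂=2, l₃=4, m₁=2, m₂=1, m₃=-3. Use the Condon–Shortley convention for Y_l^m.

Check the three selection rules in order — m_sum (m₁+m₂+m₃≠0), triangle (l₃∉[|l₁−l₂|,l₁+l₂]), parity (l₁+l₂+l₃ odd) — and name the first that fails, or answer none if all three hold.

none

azimuthal sum: 2 + 1 − 3 = 0  ✓
4 ≤ 4 ≤ 8 (triangle on l)  ✓
L = 6 + 2 + 4 = 12 (even)  ✓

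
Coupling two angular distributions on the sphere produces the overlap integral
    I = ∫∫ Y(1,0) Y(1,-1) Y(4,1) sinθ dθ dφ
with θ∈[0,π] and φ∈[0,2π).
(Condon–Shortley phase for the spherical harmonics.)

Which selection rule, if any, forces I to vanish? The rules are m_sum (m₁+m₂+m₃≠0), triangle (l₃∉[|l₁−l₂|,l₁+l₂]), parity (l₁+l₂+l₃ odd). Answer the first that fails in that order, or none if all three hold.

triangle

azimuthal sum: 0 − 1 + 1 = 0  ✓
0 ≤ 4 ≤ 2 (triangle on l)  ✗
L = 1 + 1 + 4 = 6 (even)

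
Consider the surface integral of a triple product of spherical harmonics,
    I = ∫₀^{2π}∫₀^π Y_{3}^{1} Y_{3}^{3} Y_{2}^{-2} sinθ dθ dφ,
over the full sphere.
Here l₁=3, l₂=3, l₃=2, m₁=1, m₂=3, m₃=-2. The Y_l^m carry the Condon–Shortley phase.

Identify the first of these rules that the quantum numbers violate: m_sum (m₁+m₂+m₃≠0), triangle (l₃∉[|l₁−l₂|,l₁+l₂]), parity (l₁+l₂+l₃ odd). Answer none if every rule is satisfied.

m_sum

azimuthal sum: 1 + 3 − 2 = 2  ✗
0 ≤ 2 ≤ 6 (triangle on l)
L = 3 + 3 + 2 = 8 (even)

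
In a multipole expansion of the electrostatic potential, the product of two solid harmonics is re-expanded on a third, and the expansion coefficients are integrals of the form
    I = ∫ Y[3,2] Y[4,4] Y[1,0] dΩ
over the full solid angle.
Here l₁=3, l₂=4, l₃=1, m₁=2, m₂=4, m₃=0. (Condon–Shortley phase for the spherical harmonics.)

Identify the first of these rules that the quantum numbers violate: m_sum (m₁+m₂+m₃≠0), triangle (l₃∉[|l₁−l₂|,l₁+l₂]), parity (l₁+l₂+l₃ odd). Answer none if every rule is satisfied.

m_sum

m₁+m₂+m₃ = 2 + 4 + 0 = 6  ✗
triangle: |3−4|=1 ≤ l₃=1 ≤ 3+4=7
parity: l₁+l₂+l₃ = 8 is even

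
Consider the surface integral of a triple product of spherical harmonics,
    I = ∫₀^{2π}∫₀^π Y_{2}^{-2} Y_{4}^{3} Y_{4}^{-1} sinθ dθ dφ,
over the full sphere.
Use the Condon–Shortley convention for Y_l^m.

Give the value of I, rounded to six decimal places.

Rules hold: Σm=0, L=10 even, 2≤4≤6.
N = 5·9·9 = 405
Δ = 2!·2!·6!/11! = 1/13860
Racah Σ t=0..2: t=0:+1/192 t=1:−1/36 t=2:+1/192 = -5/288
⇒ 3j(2 4 4; 0 0 0)² = 20/693, sgn -1
Racah Σ t=2..2: t=2:+1/480 = 1/480
⇒ 3j(2 4 4; -2 3 -1)² = 3/110, sgn -1
4πI² = N·(3j₀)²·(3jₘ)² = 270/847
I = +1·√(0.318772/4π) = 0.15927046

0.159270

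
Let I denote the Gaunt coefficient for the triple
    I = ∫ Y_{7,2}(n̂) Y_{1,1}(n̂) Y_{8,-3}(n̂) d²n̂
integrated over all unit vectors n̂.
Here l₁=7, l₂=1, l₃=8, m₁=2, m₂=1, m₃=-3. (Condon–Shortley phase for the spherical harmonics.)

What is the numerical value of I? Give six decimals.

-0.226917

m-sum 0 ✓  L=16 even ✓  6≤8≤8 ✓
Π(2lᵢ+1) = 15×3×17 = 765
triangle coeff Δ(7,1,8) = 1/2040
Σ_t [0,0]: t=0:+1/25401600 = 1/25401600
(3j)²=8/255 [(7 1 8; 0 0 0)], sign=+1
Σ_t [0,0]: t=0:+1/87091200 = 1/87091200
(3j)²=11/408 [(7 1 8; 2 1 -3)], sign=-1
⇒ 4πI² = 11/17
I = (-1)√(11/17/(4π)) = -0.22691696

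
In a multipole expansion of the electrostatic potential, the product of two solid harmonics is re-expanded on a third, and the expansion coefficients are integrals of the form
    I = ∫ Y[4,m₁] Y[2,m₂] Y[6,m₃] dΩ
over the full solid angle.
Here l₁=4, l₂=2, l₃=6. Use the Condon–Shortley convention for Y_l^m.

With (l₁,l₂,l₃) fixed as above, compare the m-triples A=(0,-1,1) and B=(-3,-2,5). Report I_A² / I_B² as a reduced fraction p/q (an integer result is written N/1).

35/66

Same 4,2,6: normalisation and zero-m 3j drop out of the ratio.
A: Δ: 0! 8! 4! / 13! → 1/6435; sum: t=0:+1/3456 = 1/3456; 3j²(4 2 6; 0 -1 1) = Δ·Π!·Σ² = 35/1287  (sign -1)
B: Δ: 0! 8! 4! / 13! → 1/6435; sum: t=0:+1/120960 = 1/120960; 3j²(4 2 6; -3 -2 5) = Δ·Π!·Σ² = 2/39  (sign -1)
I_A²/I_B² = (35/1287)/(2/39) = 35/66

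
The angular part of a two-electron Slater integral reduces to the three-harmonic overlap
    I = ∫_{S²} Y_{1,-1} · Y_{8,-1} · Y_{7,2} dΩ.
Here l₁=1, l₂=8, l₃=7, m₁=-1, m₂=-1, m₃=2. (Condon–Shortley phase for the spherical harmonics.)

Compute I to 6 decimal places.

Rules hold: Σm=0, L=16 even, 7≤7≤9.
N = 3·17·15 = 765
Δ = 2!·0!·14!/17! = 1/2040
Racah Σ t=1..1: t=1:−1/25401600 = -1/25401600
⇒ 3j(1 8 7; 0 0 0)² = 8/255, sgn +1
Racah Σ t=2..2: t=2:+1/87091200 = 1/87091200
⇒ 3j(1 8 7; -1 -1 2)² = 7/680, sgn -1
4πI² = N·(3j₀)²·(3jₘ)² = 21/85
I = -1·√(0.247059/4π) = -0.14021525

-0.140215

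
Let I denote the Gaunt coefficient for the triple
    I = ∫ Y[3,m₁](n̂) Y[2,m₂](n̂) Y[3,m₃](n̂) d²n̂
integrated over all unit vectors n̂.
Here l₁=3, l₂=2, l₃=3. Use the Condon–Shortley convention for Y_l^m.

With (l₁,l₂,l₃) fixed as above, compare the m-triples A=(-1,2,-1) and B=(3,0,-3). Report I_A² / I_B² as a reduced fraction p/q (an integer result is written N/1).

Shared (l₁,l₂,l₃)=(3,2,3): N and (l;000)² cancel in I_A²/I_B².
A: Δ = 2!·4!·2!/9! = 1/3780; Racah Σ t=2..2: t=2:+1/16 = 1/16; ⇒ 3j(3 2 3; -1 2 -1)² = 2/35, sgn +1
B: Δ = 2!·4!·2!/9! = 1/3780; Racah Σ t=0..0: t=0:+1/96 = 1/96; ⇒ 3j(3 2 3; 3 0 -3)² = 5/84, sgn +1
I_A²/I_B² = (2/35)/(5/84) = 24/25

24/25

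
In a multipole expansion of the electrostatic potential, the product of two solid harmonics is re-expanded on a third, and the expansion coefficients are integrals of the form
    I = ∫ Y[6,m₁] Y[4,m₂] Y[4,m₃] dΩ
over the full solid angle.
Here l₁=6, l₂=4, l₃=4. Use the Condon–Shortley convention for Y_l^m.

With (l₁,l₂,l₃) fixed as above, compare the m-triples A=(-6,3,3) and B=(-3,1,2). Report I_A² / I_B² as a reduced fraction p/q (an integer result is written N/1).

22/5

Same 6,4,4: normalisation and zero-m 3j drop out of the ratio.
A: Δ: 6! 6! 2! / 15! → 1/1261260; sum: t=6:+1/518400 = 1/518400; 3j²(6 4 4; -6 3 3) = Δ·Π!·Σ² = 7/195  (sign -1)
B: Δ: 6! 6! 2! / 15! → 1/1261260; sum: t=3:−1/51840 t=4:+1/5760 t=5:−1/11520 = 7/103680; 3j²(6 4 4; -3 1 2) = Δ·Π!·Σ² = 7/858  (sign +1)
I_A²/I_B² = (7/195)/(7/858) = 22/5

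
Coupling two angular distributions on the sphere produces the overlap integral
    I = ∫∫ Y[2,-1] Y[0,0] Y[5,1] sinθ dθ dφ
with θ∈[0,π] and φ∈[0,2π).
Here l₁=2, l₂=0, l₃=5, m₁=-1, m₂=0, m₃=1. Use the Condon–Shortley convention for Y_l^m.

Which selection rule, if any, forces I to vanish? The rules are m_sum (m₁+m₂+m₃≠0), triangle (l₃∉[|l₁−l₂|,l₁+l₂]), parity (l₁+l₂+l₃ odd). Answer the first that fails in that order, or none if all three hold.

triangle

Σmᵢ = 0  ✓
l₃∈[|l₁−l₂|,l₁+l₂]=[2,2], have l₃=5  ✗
Σlᵢ = 7 ⇒ odd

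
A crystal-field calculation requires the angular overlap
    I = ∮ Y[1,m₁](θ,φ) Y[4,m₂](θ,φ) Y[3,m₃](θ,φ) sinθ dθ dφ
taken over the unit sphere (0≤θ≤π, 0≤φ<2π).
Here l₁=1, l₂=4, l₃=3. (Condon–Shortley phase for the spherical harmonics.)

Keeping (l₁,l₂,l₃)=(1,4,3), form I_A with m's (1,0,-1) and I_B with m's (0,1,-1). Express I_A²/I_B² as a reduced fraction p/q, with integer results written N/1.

2/5

Shared (l₁,l₂,l₃)=(1,4,3): N and (l;000)² cancel in I_A²/I_B².
A: Δ = 2!·0!·6!/9! = 1/252; Racah Σ t=0..0: t=0:+1/96 = 1/96; ⇒ 3j(1 4 3; 1 0 -1)² = 1/42, sgn +1
B: Δ = 2!·0!·6!/9! = 1/252; Racah Σ t=1..1: t=1:−1/48 = -1/48; ⇒ 3j(1 4 3; 0 1 -1)² = 5/84, sgn -1
I_A²/I_B² = (1/42)/(5/84) = 2/5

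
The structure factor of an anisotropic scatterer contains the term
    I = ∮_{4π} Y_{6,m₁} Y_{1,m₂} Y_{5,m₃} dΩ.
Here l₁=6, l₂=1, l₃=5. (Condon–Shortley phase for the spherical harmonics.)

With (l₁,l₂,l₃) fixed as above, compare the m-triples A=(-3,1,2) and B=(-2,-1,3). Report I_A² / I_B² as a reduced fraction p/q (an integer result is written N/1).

l's match ⇒ only the (l;m) 3-j factors differ between A and B.
A: triangle coeff Δ(6,1,5) = 1/858; Σ_t [2,2]: t=2:+1/60480 = 1/60480; (3j)²=6/143 [(6 1 5; -3 1 2)], sign=-1
B: triangle coeff Δ(6,1,5) = 1/858; Σ_t [0,0]: t=0:+1/161280 = 1/161280; (3j)²=1/143 [(6 1 5; -2 -1 3)], sign=+1
I_A²/I_B² = (6/143)/(1/143) = 6/1

6/1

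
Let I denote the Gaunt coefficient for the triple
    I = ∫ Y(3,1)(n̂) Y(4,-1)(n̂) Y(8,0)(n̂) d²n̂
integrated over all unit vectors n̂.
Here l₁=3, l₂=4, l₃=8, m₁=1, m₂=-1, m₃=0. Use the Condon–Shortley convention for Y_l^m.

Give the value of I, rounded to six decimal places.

|3−4|≤8≤3+4 violated ⇒ I = 0

0.000000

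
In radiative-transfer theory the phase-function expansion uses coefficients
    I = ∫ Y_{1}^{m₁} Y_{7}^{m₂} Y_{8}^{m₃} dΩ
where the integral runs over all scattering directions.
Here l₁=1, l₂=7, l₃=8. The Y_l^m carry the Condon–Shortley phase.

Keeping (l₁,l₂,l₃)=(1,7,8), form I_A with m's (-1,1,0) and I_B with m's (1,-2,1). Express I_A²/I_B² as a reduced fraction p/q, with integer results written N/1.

4/3

Same 1,7,8: normalisation and zero-m 3j drop out of the ratio.
A: Δ: 0! 2! 14! / 17! → 1/2040; sum: t=0:+1/58060800 = 1/58060800; 3j²(1 7 8; -1 1 0) = Δ·Π!·Σ² = 7/510  (sign +1)
B: Δ: 0! 2! 14! / 17! → 1/2040; sum: t=0:+1/87091200 = 1/87091200; 3j²(1 7 8; 1 -2 1) = Δ·Π!·Σ² = 7/680  (sign -1)
I_A²/I_B² = (7/510)/(7/680) = 4/3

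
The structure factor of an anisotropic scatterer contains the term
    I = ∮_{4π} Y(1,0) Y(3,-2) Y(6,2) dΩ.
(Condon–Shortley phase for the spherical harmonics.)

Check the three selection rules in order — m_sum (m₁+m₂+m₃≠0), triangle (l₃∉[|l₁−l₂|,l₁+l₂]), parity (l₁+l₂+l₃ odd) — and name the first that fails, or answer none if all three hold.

triangle

azimuthal sum: 0 − 2 + 2 = 0  ✓
2 ≤ 6 ≤ 4 (triangle on l)  ✗
L = 1 + 3 + 6 = 10 (even)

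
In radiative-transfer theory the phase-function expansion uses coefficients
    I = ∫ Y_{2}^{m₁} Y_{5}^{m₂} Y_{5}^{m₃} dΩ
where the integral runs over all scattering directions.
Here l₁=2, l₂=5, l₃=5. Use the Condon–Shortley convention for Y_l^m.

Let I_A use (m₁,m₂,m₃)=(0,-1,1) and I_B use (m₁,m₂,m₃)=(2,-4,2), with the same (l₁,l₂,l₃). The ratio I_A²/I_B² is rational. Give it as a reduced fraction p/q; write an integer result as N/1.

9/8

Shared (l₁,l₂,l₃)=(2,5,5): N and (l;000)² cancel in I_A²/I_B².
A: Δ = 2!·2!·8!/13! = 1/38610; Racah Σ t=0..2: t=0:+1/2304 t=1:−1/720 t=2:+1/5760 = -1/1280; ⇒ 3j(2 5 5; 0 -1 1)² = 27/1430, sgn -1
B: Δ = 2!·2!·8!/13! = 1/38610; Racah Σ t=0..0: t=0:+1/20160 = 1/20160; ⇒ 3j(2 5 5; 2 -4 2)² = 12/715, sgn -1
I_A²/I_B² = (27/1430)/(12/715) = 9/8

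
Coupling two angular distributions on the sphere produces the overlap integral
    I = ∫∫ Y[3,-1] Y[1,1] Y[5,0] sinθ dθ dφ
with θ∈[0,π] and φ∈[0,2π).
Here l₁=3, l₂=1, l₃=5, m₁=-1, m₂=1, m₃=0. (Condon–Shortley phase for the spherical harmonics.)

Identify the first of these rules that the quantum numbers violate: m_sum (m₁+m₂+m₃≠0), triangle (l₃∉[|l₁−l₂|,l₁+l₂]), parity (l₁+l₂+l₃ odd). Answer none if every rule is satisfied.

triangle

azimuthal sum: -1 + 1 + 0 = 0  ✓
2 ≤ 5 ≤ 4 (triangle on l)  ✗
L = 3 + 1 + 5 = 9 (odd)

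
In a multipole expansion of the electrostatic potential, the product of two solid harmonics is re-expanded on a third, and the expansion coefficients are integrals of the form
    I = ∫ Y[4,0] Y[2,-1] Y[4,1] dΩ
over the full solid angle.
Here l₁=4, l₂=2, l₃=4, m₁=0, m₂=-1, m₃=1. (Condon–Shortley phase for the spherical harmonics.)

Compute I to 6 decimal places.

-0.044869

Rules hold: Σm=0, L=10 even, 2≤4≤6.
N = 9·5·9 = 405
Δ = 2!·6!·2!/11! = 1/13860
Racah Σ t=0..2: t=0:+1/192 t=1:−1/36 t=2:+1/192 = -5/288
⇒ 3j(4 2 4; 0 0 0)² = 20/693, sgn -1
Racah Σ t=0..1: t=0:+1/96 t=1:−1/72 = -1/288
⇒ 3j(4 2 4; 0 -1 1)² = 1/462, sgn +1
4πI² = N·(3j₀)²·(3jₘ)² = 150/5929
I = -1·√(0.0252994/4π) = -0.04486937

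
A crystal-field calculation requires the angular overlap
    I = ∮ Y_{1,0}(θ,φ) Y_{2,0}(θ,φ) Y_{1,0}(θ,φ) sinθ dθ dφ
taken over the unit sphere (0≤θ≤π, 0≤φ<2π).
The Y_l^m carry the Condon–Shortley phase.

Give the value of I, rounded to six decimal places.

m-sum 0 ✓  L=4 even ✓  1≤1≤3 ✓
Π(2lᵢ+1) = 3×5×3 = 45
triangle coeff Δ(1,2,1) = 1/30
Σ_t [1,1]: t=1:−1/1 = -1/1
(3j)²=2/15 [(1 2 1; 0 0 0)], sign=+1
(m-triple is (0,0,0) — same symbol as above.)
⇒ 4πI² = 4/5
I = (+1)√(4/5/(4π)) = 0.25231325

0.252313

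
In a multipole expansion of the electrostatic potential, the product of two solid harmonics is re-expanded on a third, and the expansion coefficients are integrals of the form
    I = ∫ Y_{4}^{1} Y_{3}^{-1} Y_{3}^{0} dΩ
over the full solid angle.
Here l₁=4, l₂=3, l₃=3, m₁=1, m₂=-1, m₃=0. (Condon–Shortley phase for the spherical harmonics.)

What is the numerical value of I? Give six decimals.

m-sum 0 ✓  L=10 even ✓  1≤3≤7 ✓
Π(2lᵢ+1) = 9×7×7 = 441
triangle coeff Δ(4,3,3) = 1/34650
Σ_t [1,3]: t=1:−1/72 t=2:+1/16 t=3:−1/72 = 5/144
(3j)²=2/77 [(4 3 3; 0 0 0)], sign=-1
Σ_t [0,2]: t=0:+1/288 t=1:−1/24 t=2:+1/48 = -5/288
(3j)²=5/462 [(4 3 3; 1 -1 0)], sign=+1
⇒ 4πI² = 15/121
I = (-1)√(15/121/(4π)) = -0.09932258

-0.099323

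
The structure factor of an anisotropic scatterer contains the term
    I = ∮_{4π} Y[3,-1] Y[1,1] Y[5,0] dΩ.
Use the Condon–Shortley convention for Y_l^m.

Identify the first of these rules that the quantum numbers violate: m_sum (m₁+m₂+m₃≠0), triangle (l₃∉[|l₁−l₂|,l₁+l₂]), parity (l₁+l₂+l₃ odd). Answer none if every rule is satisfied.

m₁+m₂+m₃ = -1 + 1 + 0 = 0  ✓
triangle: |3−1|=2 ≤ l₃=5 ≤ 3+1=4  ✗
parity: l₁+l₂+l₃ = 9 is odd

triangle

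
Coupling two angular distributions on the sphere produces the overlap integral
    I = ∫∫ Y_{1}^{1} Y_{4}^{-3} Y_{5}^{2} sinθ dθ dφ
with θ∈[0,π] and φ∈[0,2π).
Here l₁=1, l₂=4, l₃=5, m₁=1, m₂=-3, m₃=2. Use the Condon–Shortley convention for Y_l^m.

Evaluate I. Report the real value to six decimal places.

Checks pass: Σm=0; 10 even; l₃=5∈[3,5].
(2·1+1)(2·4+1)(2·5+1) = 297
Δ: 0! 2! 8! / 11! → 1/495
sum: t=0:+1/576 = 1/576
3j²(1 4 5; 0 0 0) = Δ·Π!·Σ² = 5/99  (sign -1)
sum: t=0:+1/10080 = 1/10080
3j²(1 4 5; 1 -3 2) = Δ·Π!·Σ² = 1/165  (sign -1)
combine: 4πI² = 297·5/99·1/165 = 1/11
take √, sign +1: I = 0.08505478

0.085055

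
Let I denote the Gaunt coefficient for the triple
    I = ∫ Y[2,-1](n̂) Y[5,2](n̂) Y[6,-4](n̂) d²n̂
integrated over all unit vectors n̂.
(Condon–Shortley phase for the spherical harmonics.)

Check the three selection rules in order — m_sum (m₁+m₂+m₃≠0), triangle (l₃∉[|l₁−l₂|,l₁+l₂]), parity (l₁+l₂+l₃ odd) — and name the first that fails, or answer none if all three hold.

m_sum

azimuthal sum: -1 + 2 − 4 = -3  ✗
3 ≤ 6 ≤ 7 (triangle on l)
L = 2 + 5 + 6 = 13 (odd)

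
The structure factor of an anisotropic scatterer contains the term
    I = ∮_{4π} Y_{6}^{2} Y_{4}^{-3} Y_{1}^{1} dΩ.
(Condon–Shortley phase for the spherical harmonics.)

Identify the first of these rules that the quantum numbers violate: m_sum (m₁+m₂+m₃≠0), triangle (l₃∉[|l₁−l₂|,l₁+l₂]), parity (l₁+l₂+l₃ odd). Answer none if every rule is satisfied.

triangle

azimuthal sum: 2 − 3 + 1 = 0  ✓
2 ≤ 1 ≤ 10 (triangle on l)  ✗
L = 6 + 4 + 1 = 11 (odd)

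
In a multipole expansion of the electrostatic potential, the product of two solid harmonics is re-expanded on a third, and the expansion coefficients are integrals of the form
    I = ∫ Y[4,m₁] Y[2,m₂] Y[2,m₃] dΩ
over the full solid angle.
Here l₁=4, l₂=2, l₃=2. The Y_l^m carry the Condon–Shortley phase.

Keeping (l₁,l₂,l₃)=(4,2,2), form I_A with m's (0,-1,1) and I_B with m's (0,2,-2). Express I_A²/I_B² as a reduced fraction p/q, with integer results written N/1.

16/1

Shared (l₁,l₂,l₃)=(4,2,2): N and (l;000)² cancel in I_A²/I_B².
A: Δ = 4!·4!·0!/9! = 1/630; Racah Σ t=1..1: t=1:−1/36 = -1/36; ⇒ 3j(4 2 2; 0 -1 1)² = 8/315, sgn +1
B: Δ = 4!·4!·0!/9! = 1/630; Racah Σ t=4..4: t=4:+1/576 = 1/576; ⇒ 3j(4 2 2; 0 2 -2)² = 1/630, sgn +1
I_A²/I_B² = (8/315)/(1/630) = 16/1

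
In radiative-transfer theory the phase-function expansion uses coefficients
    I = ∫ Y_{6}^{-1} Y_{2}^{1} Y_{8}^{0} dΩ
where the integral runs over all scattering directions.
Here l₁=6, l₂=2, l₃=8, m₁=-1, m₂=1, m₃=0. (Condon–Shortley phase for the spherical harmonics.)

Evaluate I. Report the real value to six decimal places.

0.179619

Rules hold: Σm=0, L=16 even, 4≤8≤8.
N = 13·5·17 = 1105
Δ = 0!·12!·4!/17! = 1/30940
Racah Σ t=0..0: t=0:+1/2073600 = 1/2073600
⇒ 3j(6 2 8; 0 0 0)² = 28/1105, sgn +1
Racah Σ t=0..0: t=0:+1/3628800 = 1/3628800
⇒ 3j(6 2 8; -1 1 0)² = 16/1105, sgn +1
4πI² = N·(3j₀)²·(3jₘ)² = 448/1105
I = +1·√(0.40543/4π) = 0.17961927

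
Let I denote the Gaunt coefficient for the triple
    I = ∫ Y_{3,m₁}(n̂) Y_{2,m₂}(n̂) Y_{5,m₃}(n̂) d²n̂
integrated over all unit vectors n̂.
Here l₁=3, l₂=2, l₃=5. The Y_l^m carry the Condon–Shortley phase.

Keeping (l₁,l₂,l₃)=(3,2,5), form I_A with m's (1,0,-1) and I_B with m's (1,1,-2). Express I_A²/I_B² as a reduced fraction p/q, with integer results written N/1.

Same 3,2,5: normalisation and zero-m 3j drop out of the ratio.
A: Δ: 0! 6! 4! / 11! → 1/2310; sum: t=0:+1/192 = 1/192; 3j²(3 2 5; 1 0 -1) = Δ·Π!·Σ² = 3/77  (sign +1)
B: Δ: 0! 6! 4! / 11! → 1/2310; sum: t=0:+1/288 = 1/288; 3j²(3 2 5; 1 1 -2) = Δ·Π!·Σ² = 1/22  (sign -1)
I_A²/I_B² = (3/77)/(1/22) = 6/7

6/7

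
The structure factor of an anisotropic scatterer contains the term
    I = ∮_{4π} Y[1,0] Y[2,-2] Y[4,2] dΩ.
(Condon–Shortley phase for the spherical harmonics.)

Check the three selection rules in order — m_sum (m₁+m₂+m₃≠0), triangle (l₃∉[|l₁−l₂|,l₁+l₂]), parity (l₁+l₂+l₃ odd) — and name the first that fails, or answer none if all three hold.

triangle

Σmᵢ = 0  ✓
l₃∈[|l₁−l₂|,l₁+l₂]=[1,3], have l₃=4  ✗
Σlᵢ = 7 ⇒ odd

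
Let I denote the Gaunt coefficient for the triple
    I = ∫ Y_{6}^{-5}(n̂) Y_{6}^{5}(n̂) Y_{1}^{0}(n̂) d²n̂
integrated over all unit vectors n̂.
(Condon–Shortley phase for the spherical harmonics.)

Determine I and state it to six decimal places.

0.000000

l₁+l₂+l₃=13 is odd: 3j(l;000)=0 ⇒ I=0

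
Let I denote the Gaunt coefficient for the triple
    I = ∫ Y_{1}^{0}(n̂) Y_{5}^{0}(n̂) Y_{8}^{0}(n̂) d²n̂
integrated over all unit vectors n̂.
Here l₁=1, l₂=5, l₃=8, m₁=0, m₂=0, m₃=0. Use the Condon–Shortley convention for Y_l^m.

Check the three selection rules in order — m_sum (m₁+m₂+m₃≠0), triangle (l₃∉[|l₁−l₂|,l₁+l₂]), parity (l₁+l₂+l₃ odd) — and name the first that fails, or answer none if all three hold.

triangle

m₁+m₂+m₃ = 0 + 0 + 0 = 0  ✓
triangle: |1−5|=4 ≤ l₃=8 ≤ 1+5=6  ✗
parity: l₁+l₂+l₃ = 14 is even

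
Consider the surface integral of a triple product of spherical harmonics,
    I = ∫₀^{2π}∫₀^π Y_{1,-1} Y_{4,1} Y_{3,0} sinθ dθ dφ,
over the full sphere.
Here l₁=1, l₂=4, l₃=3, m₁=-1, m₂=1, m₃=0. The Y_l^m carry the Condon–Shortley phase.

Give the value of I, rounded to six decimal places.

Checks pass: Σm=0; 8 even; l₃=3∈[3,5].
(2·1+1)(2·4+1)(2·3+1) = 189
Δ: 2! 0! 6! / 9! → 1/252
sum: t=1:−1/36 = -1/36
3j²(1 4 3; 0 0 0) = Δ·Π!·Σ² = 4/63  (sign +1)
sum: t=2:+1/72 = 1/72
3j²(1 4 3; -1 1 0) = Δ·Π!·Σ² = 5/126  (sign -1)
combine: 4πI² = 189·4/63·5/126 = 10/21
take √, sign -1: I = -0.19466390

-0.194664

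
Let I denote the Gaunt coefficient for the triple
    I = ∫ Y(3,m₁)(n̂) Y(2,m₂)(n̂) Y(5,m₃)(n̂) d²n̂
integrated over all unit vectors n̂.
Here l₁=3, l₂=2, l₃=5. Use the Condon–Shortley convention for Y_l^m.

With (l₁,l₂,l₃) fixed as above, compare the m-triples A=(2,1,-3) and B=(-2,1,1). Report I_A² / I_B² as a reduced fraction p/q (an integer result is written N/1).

Same 3,2,5: normalisation and zero-m 3j drop out of the ratio.
A: Δ: 0! 6! 4! / 11! → 1/2310; sum: t=0:+1/720 = 1/720; 3j²(3 2 5; 2 1 -3) = Δ·Π!·Σ² = 8/165  (sign +1)
B: Δ: 0! 6! 4! / 11! → 1/2310; sum: t=0:+1/720 = 1/720; 3j²(3 2 5; -2 1 1) = Δ·Π!·Σ² = 4/385  (sign +1)
I_A²/I_B² = (8/165)/(4/385) = 14/3

14/3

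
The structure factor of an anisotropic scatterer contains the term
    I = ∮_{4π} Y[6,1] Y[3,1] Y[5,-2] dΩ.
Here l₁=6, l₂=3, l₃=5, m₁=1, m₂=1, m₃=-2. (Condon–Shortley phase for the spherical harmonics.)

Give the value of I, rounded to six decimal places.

Checks pass: Σm=0; 14 even; l₃=5∈[3,9].
(2·6+1)(2·3+1)(2·5+1) = 1001
Δ: 4! 8! 2! / 15! → 1/675675
sum: t=1:−1/8640 t=2:+1/2304 t=3:−1/8640 = 7/34560
3j²(6 3 5; 0 0 0) = Δ·Π!·Σ² = 7/429  (sign -1)
sum: t=2:+1/5760 t=3:−1/8640 t=4:+1/241920 = 1/16128
3j²(6 3 5; 1 1 -2) = Δ·Π!·Σ² = 5/1001  (sign -1)
combine: 4πI² = 1001·7/429·5/1001 = 35/429
take √, sign +1: I = 0.08057502

0.080575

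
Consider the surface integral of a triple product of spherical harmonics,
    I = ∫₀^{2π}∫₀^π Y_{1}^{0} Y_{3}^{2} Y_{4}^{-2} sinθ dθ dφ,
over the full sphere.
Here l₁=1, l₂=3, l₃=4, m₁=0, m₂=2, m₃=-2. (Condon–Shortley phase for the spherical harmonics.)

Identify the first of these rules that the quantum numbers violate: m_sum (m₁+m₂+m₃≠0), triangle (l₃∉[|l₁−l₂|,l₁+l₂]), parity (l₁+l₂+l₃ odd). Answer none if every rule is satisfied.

none

azimuthal sum: 0 + 2 − 2 = 0  ✓
2 ≤ 4 ≤ 4 (triangle on l)  ✓
L = 1 + 3 + 4 = 8 (even)  ✓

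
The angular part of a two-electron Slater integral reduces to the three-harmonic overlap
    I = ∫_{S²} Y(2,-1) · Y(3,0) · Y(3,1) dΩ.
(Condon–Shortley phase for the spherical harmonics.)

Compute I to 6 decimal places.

-0.059471

m-sum 0 ✓  L=8 even ✓  1≤3≤5 ✓
Π(2lᵢ+1) = 5×7×7 = 245
triangle coeff Δ(2,3,3) = 1/3780
Σ_t [0,2]: t=0:+1/24 t=1:−1/4 t=2:+1/24 = -1/6
(3j)²=4/105 [(2 3 3; 0 0 0)], sign=+1
Σ_t [1,2]: t=1:−1/8 t=2:+1/12 = -1/24
(3j)²=1/210 [(2 3 3; -1 0 1)], sign=-1
⇒ 4πI² = 2/45
I = (-1)√(2/45/(4π)) = -0.05947080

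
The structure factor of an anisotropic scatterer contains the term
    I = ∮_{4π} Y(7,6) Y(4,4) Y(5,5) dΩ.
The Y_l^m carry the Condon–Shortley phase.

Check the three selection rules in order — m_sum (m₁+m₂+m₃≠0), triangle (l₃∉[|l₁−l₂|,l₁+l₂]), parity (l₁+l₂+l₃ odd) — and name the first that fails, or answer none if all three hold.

m₁+m₂+m₃ = 6 + 4 + 5 = 15  ✗
triangle: |7−4|=3 ≤ l₃=5 ≤ 7+4=11
parity: l₁+l₂+l₃ = 16 is even

m_sum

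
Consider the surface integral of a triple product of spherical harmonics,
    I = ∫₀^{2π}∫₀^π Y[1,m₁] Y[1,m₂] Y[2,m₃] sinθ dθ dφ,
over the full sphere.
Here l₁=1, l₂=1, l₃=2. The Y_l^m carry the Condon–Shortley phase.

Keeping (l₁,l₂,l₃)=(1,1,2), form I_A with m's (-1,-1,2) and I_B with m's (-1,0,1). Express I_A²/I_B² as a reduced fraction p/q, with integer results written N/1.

2/1

Same 1,1,2: normalisation and zero-m 3j drop out of the ratio.
A: Δ: 0! 2! 2! / 5! → 1/30; sum: t=0:+1/4 = 1/4; 3j²(1 1 2; -1 -1 2) = Δ·Π!·Σ² = 1/5  (sign +1)
B: Δ: 0! 2! 2! / 5! → 1/30; sum: t=0:+1/2 = 1/2; 3j²(1 1 2; -1 0 1) = Δ·Π!·Σ² = 1/10  (sign -1)
I_A²/I_B² = (1/5)/(1/10) = 2/1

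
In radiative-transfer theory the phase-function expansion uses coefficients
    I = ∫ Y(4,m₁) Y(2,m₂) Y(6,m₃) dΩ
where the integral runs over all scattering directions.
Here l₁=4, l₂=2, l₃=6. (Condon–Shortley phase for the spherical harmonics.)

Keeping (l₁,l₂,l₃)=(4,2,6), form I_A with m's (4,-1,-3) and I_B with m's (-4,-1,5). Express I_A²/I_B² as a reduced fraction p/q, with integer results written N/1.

Shared (l₁,l₂,l₃)=(4,2,6): N and (l;000)² cancel in I_A²/I_B².
A: Δ = 0!·8!·4!/13! = 1/6435; Racah Σ t=0..0: t=0:+1/241920 = 1/241920; ⇒ 3j(4 2 6; 4 -1 -3)² = 1/715, sgn -1
B: Δ = 0!·8!·4!/13! = 1/6435; Racah Σ t=0..0: t=0:+1/241920 = 1/241920; ⇒ 3j(4 2 6; -4 -1 5)² = 1/39, sgn -1
I_A²/I_B² = (1/715)/(1/39) = 3/55

3/55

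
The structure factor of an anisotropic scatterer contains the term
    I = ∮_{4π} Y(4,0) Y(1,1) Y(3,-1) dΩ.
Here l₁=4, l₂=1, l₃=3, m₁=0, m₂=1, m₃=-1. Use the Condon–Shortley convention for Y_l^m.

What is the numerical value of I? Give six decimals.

0.150786

Rules hold: Σm=0, L=8 even, 3≤3≤5.
N = 9·3·7 = 189
Δ = 2!·6!·0!/9! = 1/252
Racah Σ t=1..1: t=1:−1/36 = -1/36
⇒ 3j(4 1 3; 0 0 0)² = 4/63, sgn +1
Racah Σ t=2..2: t=2:+1/96 = 1/96
⇒ 3j(4 1 3; 0 1 -1)² = 1/42, sgn +1
4πI² = N·(3j₀)²·(3jₘ)² = 2/7
I = +1·√(0.285714/4π) = 0.15078601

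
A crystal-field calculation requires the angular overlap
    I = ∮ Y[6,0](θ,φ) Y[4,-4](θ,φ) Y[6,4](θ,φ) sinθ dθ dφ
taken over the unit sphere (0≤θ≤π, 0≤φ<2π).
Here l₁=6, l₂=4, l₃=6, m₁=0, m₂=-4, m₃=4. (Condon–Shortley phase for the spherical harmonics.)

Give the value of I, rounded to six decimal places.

0.141673

m-sum 0 ✓  L=16 even ✓  2≤6≤10 ✓
Π(2lᵢ+1) = 13×9×13 = 1521
triangle coeff Δ(6,4,6) = 1/15315300
Σ_t [0,4]: t=0:+1/829440 t=1:−1/25920 t=2:+1/9216 t=3:−1/25920 t=4:+1/829440 = 7/207360
(3j)²=28/2431 [(6 4 6; 0 0 0)], sign=+1
Σ_t [0,0]: t=0:+1/829440 = 1/829440
(3j)²=35/2431 [(6 4 6; 0 -4 4)], sign=+1
⇒ 4πI² = 8820/34969
I = (+1)√(8820/34969/(4π)) = 0.14167322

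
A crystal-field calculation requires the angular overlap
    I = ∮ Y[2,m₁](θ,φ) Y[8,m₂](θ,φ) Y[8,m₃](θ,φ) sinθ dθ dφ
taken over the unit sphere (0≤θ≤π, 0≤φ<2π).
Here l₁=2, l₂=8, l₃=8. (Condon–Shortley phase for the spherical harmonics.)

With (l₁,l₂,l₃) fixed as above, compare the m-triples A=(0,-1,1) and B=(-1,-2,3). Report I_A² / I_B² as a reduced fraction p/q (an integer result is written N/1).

Shared (l₁,l₂,l₃)=(2,8,8): N and (l;000)² cancel in I_A²/I_B².
A: Δ = 2!·2!·14!/19! = 1/348840; Racah Σ t=0..2: t=0:+1/101606400 t=1:−1/29030400 t=2:+1/174182400 = -23/1219276800; ⇒ 3j(2 8 8; 0 -1 1)² = 529/38760, sgn +1
B: Δ = 2!·2!·14!/19! = 1/348840; Racah Σ t=1..2: t=1:−1/87091200 t=2:+1/174182400 = -1/174182400; ⇒ 3j(2 8 8; -1 -2 3)² = 55/7752, sgn +1
I_A²/I_B² = (529/38760)/(55/7752) = 529/275

529/275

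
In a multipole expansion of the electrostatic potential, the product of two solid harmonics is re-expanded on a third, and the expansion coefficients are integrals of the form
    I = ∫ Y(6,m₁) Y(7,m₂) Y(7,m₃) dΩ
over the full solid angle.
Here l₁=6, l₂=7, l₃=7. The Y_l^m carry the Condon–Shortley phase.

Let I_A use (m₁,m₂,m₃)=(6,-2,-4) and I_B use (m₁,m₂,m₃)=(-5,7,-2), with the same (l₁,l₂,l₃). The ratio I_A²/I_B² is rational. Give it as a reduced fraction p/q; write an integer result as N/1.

112/39

Shared (l₁,l₂,l₃)=(6,7,7): N and (l;000)² cancel in I_A²/I_B².
A: Δ = 6!·6!·8!/21! = 1/2444321880; Racah Σ t=0..0: t=0:+1/373248000 = 1/373248000; ⇒ 3j(6 7 7; 6 -2 -4)² = 308/20995, sgn -1
B: Δ = 6!·6!·8!/21! = 1/2444321880; Racah Σ t=6..6: t=6:+1/3483648000 = 1/3483648000; ⇒ 3j(6 7 7; -5 7 -2)² = 33/6460, sgn -1
I_A²/I_B² = (308/20995)/(33/6460) = 112/39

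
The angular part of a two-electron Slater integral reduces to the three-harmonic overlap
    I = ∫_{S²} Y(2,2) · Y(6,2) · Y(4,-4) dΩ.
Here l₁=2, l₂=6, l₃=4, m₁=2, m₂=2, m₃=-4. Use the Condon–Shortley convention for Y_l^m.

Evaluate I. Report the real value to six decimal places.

0.015904

Rules hold: Σm=0, L=12 even, 4≤4≤8.
N = 5·13·9 = 585
Δ = 4!·0!·8!/13! = 1/6435
Racah Σ t=2..2: t=2:+1/2304 = 1/2304
⇒ 3j(2 6 4; 0 0 0)² = 5/143, sgn +1
Racah Σ t=0..0: t=0:+1/967680 = 1/967680
⇒ 3j(2 6 4; 2 2 -4)² = 1/6435, sgn +1
4πI² = N·(3j₀)²·(3jₘ)² = 5/1573
I = +1·√(0.00317864/4π) = 0.01590434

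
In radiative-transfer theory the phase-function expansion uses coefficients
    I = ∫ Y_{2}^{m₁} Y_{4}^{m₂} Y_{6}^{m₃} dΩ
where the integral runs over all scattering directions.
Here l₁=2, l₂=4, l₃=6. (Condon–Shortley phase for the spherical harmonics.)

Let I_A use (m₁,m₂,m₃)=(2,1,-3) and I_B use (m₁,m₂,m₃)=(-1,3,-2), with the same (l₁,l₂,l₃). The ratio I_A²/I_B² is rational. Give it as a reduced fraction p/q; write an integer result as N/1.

63/16

Same 2,4,6: normalisation and zero-m 3j drop out of the ratio.
A: Δ: 0! 4! 8! / 13! → 1/6435; sum: t=0:+1/17280 = 1/17280; 3j²(2 4 6; 2 1 -3) = Δ·Π!·Σ² = 14/715  (sign -1)
B: Δ: 0! 4! 8! / 13! → 1/6435; sum: t=0:+1/30240 = 1/30240; 3j²(2 4 6; -1 3 -2) = Δ·Π!·Σ² = 32/6435  (sign +1)
I_A²/I_B² = (14/715)/(32/6435) = 63/16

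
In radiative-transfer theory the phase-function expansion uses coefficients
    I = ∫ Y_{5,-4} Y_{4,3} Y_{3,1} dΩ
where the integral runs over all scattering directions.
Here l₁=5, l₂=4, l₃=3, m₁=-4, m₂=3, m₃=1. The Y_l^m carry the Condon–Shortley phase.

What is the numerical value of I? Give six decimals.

0.042401

Checks pass: Σm=0; 12 even; l₃=3∈[1,9].
(2·5+1)(2·4+1)(2·3+1) = 693
Δ: 6! 4! 2! / 13! → 1/180180
sum: t=2:+1/576 t=3:−1/144 t=4:+1/576 = -1/288
3j²(5 4 3; 0 0 0) = Δ·Π!·Σ² = 20/1001  (sign +1)
sum: t=5:−1/5760 t=6:+1/4320 = 1/17280
3j²(5 4 3; -4 3 1) = Δ·Π!·Σ² = 7/4290  (sign +1)
combine: 4πI² = 693·20/1001·7/4290 = 42/1859
take √, sign +1: I = 0.04240138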